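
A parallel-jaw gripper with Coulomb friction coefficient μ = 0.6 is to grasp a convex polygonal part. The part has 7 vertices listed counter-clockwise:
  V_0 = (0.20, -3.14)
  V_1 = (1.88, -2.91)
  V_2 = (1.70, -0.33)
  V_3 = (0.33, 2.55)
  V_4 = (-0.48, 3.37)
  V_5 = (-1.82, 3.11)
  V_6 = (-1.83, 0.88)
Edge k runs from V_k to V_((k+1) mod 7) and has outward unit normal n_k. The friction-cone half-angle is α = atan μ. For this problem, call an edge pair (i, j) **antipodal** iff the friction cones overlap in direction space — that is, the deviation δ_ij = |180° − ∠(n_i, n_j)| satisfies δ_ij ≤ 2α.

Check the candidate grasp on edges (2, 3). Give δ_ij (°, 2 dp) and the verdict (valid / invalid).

δ = 160.79°, invalid

α = atan 0.6 = 30.96°;  2α = 61.93°
edge 2: e_2 = (-1.37, +2.88);  n_2 = (+0.9030, +0.4296)
edge 3: e_3 = (-0.81, +0.82);  n_3 = (+0.7114, +0.7028)
∠(n_2, n_3) = 19.21°
δ = |180° − 19.21°| = 160.79°
160.79° > 2α = 61.93°  →  invalid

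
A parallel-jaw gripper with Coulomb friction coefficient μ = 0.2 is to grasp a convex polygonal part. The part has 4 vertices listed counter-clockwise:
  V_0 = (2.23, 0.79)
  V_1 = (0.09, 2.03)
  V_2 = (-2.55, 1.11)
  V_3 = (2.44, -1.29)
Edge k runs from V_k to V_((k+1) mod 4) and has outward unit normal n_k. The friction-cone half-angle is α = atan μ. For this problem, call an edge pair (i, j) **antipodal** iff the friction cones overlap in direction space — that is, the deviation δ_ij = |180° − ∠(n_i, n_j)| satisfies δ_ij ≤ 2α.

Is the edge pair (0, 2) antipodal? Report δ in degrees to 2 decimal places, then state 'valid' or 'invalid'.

α = atan 0.2 = 11.31°;  2α = 22.62°
edge 0: e_0 = (-2.14, +1.24);  n_0 = (+0.5014, +0.8652)
edge 2: e_2 = (+4.99, -2.40);  n_2 = (-0.4334, -0.9012)
∠(n_0, n_2) = 175.60°
δ = |180° − 175.60°| = 4.40°
4.40° ≤ 2α = 22.62°  →  valid

δ = 4.40°, valid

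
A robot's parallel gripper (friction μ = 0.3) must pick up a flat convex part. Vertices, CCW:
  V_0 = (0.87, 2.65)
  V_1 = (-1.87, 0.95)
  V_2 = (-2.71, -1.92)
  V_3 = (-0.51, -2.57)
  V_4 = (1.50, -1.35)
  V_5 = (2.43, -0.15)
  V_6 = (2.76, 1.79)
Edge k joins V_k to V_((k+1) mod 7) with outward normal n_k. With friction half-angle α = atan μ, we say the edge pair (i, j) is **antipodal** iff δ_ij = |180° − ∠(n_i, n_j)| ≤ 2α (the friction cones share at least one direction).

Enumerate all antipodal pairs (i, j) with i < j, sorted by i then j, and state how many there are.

count = 5; pairs: (0,3), (0,4), (1,4), (1,5), (2,6)

α = atan 0.3 = 16.70°;  2α = 33.40°
n_0 = (-0.5272, +0.8497)
n_1 = (-0.9597, +0.2809)
n_2 = (-0.2833, -0.9590)
n_3 = (+0.5189, -0.8549)
n_4 = (+0.7904, -0.6126)
n_5 = (+0.9858, -0.1677)
n_6 = (+0.4142, +0.9102)
  (0,1): δ = 138.13°  ·
  (0,2): δ = 48.28°  ·
  (0,3): δ = 0.56°  ✓
  (0,4): δ = 20.41°  ✓
  (0,5): δ = 48.53°  ·
  (0,6): δ = 123.72°  ·
  (1,2): δ = 90.15°  ·
  (1,3): δ = 42.43°  ·
  (1,4): δ = 21.46°  ✓
  (1,5): δ = 6.66°  ✓
  (1,6): δ = 81.85°  ·
  (2,3): δ = 132.28°  ·
  (2,4): δ = 111.32°  ·
  (2,5): δ = 83.19°  ·
  (2,6): δ = 8.01°  ✓
  (3,4): δ = 159.03°  ·
  (3,5): δ = 130.91°  ·
  (3,6): δ = 55.72°  ·
  (4,5): δ = 151.88°  ·
  (4,6): δ = 76.69°  ·
  (5,6): δ = 104.81°  ·
antipodal pairs: 5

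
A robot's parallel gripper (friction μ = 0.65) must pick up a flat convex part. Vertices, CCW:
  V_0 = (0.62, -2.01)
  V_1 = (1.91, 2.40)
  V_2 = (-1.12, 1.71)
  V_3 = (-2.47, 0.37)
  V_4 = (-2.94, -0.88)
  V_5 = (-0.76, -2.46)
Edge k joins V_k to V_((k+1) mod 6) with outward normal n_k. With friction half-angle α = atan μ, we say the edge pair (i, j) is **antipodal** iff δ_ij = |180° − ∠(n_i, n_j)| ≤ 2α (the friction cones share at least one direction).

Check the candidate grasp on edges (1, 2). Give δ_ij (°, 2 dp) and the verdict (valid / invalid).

δ = 148.04°, invalid

α = atan 0.65 = 33.02°;  2α = 66.05°
edge 1: e_1 = (-3.03, -0.69);  n_1 = (-0.2220, +0.9750)
edge 2: e_2 = (-1.35, -1.34);  n_2 = (-0.7045, +0.7097)
∠(n_1, n_2) = 31.96°
δ = |180° − 31.96°| = 148.04°
148.04° > 2α = 66.05°  →  invalid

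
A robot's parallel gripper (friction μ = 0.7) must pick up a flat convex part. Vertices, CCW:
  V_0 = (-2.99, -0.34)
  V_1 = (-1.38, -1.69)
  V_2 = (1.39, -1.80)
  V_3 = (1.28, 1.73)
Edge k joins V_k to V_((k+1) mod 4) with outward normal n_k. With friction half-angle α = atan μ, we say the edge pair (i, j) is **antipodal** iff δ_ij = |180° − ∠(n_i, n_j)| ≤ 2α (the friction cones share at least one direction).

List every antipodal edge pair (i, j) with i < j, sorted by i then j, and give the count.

α = atan 0.7 = 34.99°;  2α = 69.98°
n_0 = (-0.6425, -0.7663)
n_1 = (-0.0397, -0.9992)
n_2 = (+0.9995, +0.0311)
n_3 = (-0.4362, +0.8998)
  (0,1): δ = 142.29°  ·
  (0,2): δ = 48.24°  ✓
  (0,3): δ = 65.84°  ✓
  (1,2): δ = 85.94°  ·
  (1,3): δ = 28.14°  ✓
  (2,3): δ = 65.92°  ✓
antipodal pairs: 4

count = 4; pairs: (0,2), (0,3), (1,3), (2,3)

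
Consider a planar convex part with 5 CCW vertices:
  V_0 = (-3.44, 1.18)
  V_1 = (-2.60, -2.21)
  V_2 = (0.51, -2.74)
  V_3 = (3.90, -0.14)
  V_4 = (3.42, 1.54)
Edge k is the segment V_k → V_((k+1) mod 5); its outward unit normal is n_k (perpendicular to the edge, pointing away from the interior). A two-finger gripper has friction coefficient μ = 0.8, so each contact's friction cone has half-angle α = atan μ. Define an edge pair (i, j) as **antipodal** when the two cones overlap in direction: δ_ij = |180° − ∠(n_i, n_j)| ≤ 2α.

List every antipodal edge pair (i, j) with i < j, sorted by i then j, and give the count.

α = atan 0.8 = 38.66°;  2α = 77.32°
n_0 = (-0.9706, -0.2405)
n_1 = (-0.1680, -0.9858)
n_2 = (+0.6086, -0.7935)
n_3 = (+0.9615, +0.2747)
n_4 = (-0.0524, +0.9986)
  (0,1): δ = 113.59°  ·
  (0,2): δ = 66.43°  ✓
  (0,3): δ = 2.03°  ✓
  (0,4): δ = 79.09°  ·
  (1,2): δ = 132.84°  ·
  (1,3): δ = 64.38°  ✓
  (1,4): δ = 12.68°  ✓
  (2,3): δ = 111.54°  ·
  (2,4): δ = 34.48°  ✓
  (3,4): δ = 102.94°  ·
antipodal pairs: 5

count = 5; pairs: (0,2), (0,3), (1,3), (1,4), (2,4)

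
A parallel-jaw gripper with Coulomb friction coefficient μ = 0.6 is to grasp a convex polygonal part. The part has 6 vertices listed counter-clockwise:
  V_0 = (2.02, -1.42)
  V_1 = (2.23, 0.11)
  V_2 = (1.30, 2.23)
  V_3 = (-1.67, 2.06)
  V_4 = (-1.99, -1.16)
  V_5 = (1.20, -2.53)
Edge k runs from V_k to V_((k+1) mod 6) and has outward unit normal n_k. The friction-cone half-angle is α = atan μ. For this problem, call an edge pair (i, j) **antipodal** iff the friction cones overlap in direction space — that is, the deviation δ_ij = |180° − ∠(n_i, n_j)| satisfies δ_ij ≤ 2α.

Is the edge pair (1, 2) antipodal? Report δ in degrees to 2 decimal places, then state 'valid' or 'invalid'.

δ = 110.41°, invalid

α = atan 0.6 = 30.96°;  2α = 61.93°
edge 1: e_1 = (-0.93, +2.12);  n_1 = (+0.9158, +0.4017)
edge 2: e_2 = (-2.97, -0.17);  n_2 = (-0.0571, +0.9984)
∠(n_1, n_2) = 69.59°
δ = |180° − 69.59°| = 110.41°
110.41° > 2α = 61.93°  →  invalid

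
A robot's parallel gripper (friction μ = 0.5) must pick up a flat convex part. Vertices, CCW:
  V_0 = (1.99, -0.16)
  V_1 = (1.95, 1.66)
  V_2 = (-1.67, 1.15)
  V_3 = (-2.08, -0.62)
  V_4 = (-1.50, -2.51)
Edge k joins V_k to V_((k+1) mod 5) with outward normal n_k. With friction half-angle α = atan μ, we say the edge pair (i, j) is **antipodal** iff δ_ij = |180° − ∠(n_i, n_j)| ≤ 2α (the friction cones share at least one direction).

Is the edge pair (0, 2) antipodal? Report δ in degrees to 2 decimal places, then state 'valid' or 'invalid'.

δ = 14.30°, valid

α = atan 0.5 = 26.57°;  2α = 53.13°
edge 0: e_0 = (-0.04, +1.82);  n_0 = (+0.9998, +0.0220)
edge 2: e_2 = (-0.41, -1.77);  n_2 = (-0.9742, +0.2257)
∠(n_0, n_2) = 165.70°
δ = |180° − 165.70°| = 14.30°
14.30° ≤ 2α = 53.13°  →  valid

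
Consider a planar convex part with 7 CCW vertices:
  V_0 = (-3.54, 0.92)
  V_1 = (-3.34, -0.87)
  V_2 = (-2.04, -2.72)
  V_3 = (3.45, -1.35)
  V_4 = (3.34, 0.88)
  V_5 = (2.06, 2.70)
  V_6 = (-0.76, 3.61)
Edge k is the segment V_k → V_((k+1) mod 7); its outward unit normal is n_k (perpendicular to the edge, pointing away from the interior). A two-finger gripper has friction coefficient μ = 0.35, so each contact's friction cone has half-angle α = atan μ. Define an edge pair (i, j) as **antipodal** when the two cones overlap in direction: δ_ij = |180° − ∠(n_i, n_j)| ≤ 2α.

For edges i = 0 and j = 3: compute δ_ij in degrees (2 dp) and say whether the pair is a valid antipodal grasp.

δ = 3.55°, valid

α = atan 0.35 = 19.29°;  2α = 38.58°
edge 0: e_0 = (+0.20, -1.79);  n_0 = (-0.9938, -0.1110)
edge 3: e_3 = (-0.11, +2.23);  n_3 = (+0.9988, +0.0493)
∠(n_0, n_3) = 176.45°
δ = |180° − 176.45°| = 3.55°
3.55° ≤ 2α = 38.58°  →  valid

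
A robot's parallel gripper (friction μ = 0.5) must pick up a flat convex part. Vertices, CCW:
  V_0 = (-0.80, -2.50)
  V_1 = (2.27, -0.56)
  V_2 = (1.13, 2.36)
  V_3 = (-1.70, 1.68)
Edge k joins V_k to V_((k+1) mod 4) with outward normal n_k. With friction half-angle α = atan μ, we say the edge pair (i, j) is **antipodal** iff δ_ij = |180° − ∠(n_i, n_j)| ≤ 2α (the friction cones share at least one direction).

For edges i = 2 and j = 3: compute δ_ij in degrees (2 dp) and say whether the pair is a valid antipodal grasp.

α = atan 0.5 = 26.57°;  2α = 53.13°
edge 2: e_2 = (-2.83, -0.68);  n_2 = (-0.2336, +0.9723)
edge 3: e_3 = (+0.90, -4.18);  n_3 = (-0.9776, -0.2105)
∠(n_2, n_3) = 88.64°
δ = |180° − 88.64°| = 91.36°
91.36° > 2α = 53.13°  →  invalid

δ = 91.36°, invalid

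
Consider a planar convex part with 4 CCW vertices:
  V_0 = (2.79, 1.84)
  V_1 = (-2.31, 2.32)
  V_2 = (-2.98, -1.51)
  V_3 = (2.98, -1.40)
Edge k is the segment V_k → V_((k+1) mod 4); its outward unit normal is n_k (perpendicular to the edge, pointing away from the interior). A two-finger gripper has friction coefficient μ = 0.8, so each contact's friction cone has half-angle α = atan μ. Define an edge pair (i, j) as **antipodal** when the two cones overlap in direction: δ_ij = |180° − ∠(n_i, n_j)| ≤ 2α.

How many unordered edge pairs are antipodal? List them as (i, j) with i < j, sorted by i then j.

α = atan 0.8 = 38.66°;  2α = 77.32°
n_0 = (+0.0937, +0.9956)
n_1 = (-0.9850, +0.1723)
n_2 = (+0.0185, -0.9998)
n_3 = (+0.9983, +0.0585)
  (0,1): δ = 94.55°  ·
  (0,2): δ = 6.43°  ✓
  (0,3): δ = 98.73°  ·
  (1,2): δ = 79.02°  ·
  (1,3): δ = 13.28°  ✓
  (2,3): δ = 87.70°  ·
antipodal pairs: 2

count = 2; pairs: (0,2), (1,3)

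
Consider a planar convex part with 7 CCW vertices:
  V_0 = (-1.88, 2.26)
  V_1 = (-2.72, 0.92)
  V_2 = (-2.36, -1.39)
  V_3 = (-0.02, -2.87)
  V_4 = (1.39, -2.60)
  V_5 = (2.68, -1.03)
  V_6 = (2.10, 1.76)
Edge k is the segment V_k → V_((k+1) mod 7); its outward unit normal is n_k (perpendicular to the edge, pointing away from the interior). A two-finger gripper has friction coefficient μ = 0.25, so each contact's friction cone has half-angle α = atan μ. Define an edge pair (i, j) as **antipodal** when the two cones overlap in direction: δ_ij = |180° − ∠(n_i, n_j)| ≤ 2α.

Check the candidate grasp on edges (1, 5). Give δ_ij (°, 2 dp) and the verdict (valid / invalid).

α = atan 0.25 = 14.04°;  2α = 28.07°
edge 1: e_1 = (+0.36, -2.31);  n_1 = (-0.9881, -0.1540)
edge 5: e_5 = (-0.58, +2.79);  n_5 = (+0.9791, +0.2035)
∠(n_1, n_5) = 177.11°
δ = |180° − 177.11°| = 2.89°
2.89° ≤ 2α = 28.07°  →  valid

δ = 2.89°, valid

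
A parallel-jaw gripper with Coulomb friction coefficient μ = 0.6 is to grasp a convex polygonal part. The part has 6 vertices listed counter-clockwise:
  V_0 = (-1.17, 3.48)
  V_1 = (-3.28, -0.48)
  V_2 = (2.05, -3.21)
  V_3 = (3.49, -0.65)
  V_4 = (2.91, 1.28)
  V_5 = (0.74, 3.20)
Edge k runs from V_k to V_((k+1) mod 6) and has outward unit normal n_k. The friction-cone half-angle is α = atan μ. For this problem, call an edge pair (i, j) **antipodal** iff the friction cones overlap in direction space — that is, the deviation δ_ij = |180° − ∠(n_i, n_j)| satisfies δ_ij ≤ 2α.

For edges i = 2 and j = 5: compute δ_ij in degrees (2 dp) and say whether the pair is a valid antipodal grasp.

α = atan 0.6 = 30.96°;  2α = 61.93°
edge 2: e_2 = (+1.44, +2.56);  n_2 = (+0.8716, -0.4903)
edge 5: e_5 = (-1.91, +0.28);  n_5 = (+0.1450, +0.9894)
∠(n_2, n_5) = 111.02°
δ = |180° − 111.02°| = 68.98°
68.98° > 2α = 61.93°  →  invalid

δ = 68.98°, invalid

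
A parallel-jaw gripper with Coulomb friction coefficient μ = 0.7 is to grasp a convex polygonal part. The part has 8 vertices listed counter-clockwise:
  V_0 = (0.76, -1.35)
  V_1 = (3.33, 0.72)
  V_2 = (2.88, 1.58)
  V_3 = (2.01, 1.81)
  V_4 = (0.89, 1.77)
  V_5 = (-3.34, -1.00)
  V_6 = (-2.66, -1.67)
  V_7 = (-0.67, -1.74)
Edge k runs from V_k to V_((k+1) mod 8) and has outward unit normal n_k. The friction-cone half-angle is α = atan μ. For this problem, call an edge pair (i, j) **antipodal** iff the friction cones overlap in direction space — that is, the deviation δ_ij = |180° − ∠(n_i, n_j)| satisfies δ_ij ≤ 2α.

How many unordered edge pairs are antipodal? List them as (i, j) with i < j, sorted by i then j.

count = 13; pairs: (0,2), (0,3), (0,4), (1,5), (1,6), (2,5), (2,6), (2,7), (3,5), (3,6), (3,7), (4,6), (4,7)

α = atan 0.7 = 34.99°;  2α = 69.98°
n_0 = (+0.6273, -0.7788)
n_1 = (+0.8860, +0.4636)
n_2 = (+0.2556, +0.9668)
n_3 = (-0.0357, +0.9994)
n_4 = (-0.5478, +0.8366)
n_5 = (-0.7018, -0.7123)
n_6 = (-0.0352, -0.9994)
n_7 = (+0.2631, -0.9648)
  (0,1): δ = 101.23°  ·
  (0,2): δ = 53.66°  ✓
  (0,3): δ = 36.80°  ✓
  (0,4): δ = 5.63°  ✓
  (0,5): δ = 96.57°  ·
  (0,6): δ = 139.14°  ·
  (0,7): δ = 156.41°  ·
  (1,2): δ = 132.43°  ·
  (1,3): δ = 115.58°  ·
  (1,4): δ = 84.40°  ·
  (1,5): δ = 17.80°  ✓
  (1,6): δ = 60.36°  ✓
  (1,7): δ = 77.63°  ·
  (2,3): δ = 163.15°  ·
  (2,4): δ = 131.97°  ·
  (2,5): δ = 29.77°  ✓
  (2,6): δ = 12.79°  ✓
  (2,7): δ = 30.06°  ✓
  (3,4): δ = 148.83°  ·
  (3,5): δ = 46.62°  ✓
  (3,6): δ = 4.06°  ✓
  (3,7): δ = 13.21°  ✓
  (4,5): δ = 77.79°  ·
  (4,6): δ = 35.23°  ✓
  (4,7): δ = 17.96°  ✓
  (5,6): δ = 137.44°  ·
  (5,7): δ = 120.17°  ·
  (6,7): δ = 162.73°  ·
antipodal pairs: 13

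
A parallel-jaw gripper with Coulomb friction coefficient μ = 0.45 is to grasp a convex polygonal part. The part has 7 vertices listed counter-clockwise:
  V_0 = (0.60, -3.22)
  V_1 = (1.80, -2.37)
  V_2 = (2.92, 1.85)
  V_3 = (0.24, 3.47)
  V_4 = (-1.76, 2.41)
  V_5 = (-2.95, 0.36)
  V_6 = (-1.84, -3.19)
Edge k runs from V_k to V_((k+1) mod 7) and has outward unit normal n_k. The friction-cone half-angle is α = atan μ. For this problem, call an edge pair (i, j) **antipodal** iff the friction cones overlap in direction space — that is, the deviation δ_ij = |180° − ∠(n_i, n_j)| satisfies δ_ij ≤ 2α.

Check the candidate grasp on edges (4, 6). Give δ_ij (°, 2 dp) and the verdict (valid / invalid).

δ = 60.57°, invalid

α = atan 0.45 = 24.23°;  2α = 48.46°
edge 4: e_4 = (-1.19, -2.05);  n_4 = (-0.8648, +0.5020)
edge 6: e_6 = (+2.44, -0.03);  n_6 = (-0.0123, -0.9999)
∠(n_4, n_6) = 119.43°
δ = |180° − 119.43°| = 60.57°
60.57° > 2α = 48.46°  →  invalid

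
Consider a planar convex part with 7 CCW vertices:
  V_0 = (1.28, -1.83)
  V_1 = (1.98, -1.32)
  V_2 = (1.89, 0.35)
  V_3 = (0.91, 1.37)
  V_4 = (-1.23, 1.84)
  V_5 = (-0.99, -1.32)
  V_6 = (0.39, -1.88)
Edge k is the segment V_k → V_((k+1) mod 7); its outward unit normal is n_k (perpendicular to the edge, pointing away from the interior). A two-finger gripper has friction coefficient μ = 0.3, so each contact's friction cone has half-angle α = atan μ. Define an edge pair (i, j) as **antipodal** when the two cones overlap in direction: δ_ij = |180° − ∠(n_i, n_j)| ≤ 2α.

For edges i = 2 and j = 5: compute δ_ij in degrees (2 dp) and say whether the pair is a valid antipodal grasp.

δ = 24.06°, valid

α = atan 0.3 = 16.70°;  2α = 33.40°
edge 2: e_2 = (-0.98, +1.02);  n_2 = (+0.7211, +0.6928)
edge 5: e_5 = (+1.38, -0.56);  n_5 = (-0.3760, -0.9266)
∠(n_2, n_5) = 155.94°
δ = |180° − 155.94°| = 24.06°
24.06° ≤ 2α = 33.40°  →  valid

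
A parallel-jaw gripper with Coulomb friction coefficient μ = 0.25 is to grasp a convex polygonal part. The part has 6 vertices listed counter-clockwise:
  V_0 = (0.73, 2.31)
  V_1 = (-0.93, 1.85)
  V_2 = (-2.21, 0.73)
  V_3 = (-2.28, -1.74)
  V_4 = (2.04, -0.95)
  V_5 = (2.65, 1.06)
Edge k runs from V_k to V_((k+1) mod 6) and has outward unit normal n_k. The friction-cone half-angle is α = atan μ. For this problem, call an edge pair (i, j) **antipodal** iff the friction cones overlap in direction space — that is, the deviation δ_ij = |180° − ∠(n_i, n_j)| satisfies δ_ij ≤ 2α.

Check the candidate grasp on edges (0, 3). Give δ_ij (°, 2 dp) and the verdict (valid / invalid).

δ = 5.13°, valid

α = atan 0.25 = 14.04°;  2α = 28.07°
edge 0: e_0 = (-1.66, -0.46);  n_0 = (-0.2670, +0.9637)
edge 3: e_3 = (+4.32, +0.79);  n_3 = (+0.1799, -0.9837)
∠(n_0, n_3) = 174.87°
δ = |180° − 174.87°| = 5.13°
5.13° ≤ 2α = 28.07°  →  valid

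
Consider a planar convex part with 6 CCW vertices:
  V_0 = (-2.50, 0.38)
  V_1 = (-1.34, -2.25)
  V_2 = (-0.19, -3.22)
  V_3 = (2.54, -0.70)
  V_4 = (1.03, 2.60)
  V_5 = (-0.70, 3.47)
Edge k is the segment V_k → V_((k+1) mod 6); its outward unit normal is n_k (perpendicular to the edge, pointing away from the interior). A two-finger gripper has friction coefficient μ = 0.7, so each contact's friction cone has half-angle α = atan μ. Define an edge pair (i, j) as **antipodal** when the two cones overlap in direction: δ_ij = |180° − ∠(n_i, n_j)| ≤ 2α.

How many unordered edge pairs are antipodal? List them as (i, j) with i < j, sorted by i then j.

count = 7; pairs: (0,3), (0,4), (1,3), (1,4), (2,4), (2,5), (3,5)

α = atan 0.7 = 34.99°;  2α = 69.98°
n_0 = (-0.9150, -0.4036)
n_1 = (-0.6447, -0.7644)
n_2 = (+0.6783, -0.7348)
n_3 = (+0.9093, +0.4161)
n_4 = (+0.4493, +0.8934)
n_5 = (-0.8641, +0.5033)
  (0,1): δ = 153.95°  ·
  (0,2): δ = 71.09°  ·
  (0,3): δ = 0.79°  ✓
  (0,4): δ = 39.50°  ✓
  (0,5): δ = 125.98°  ·
  (1,2): δ = 97.14°  ·
  (1,3): δ = 25.27°  ✓
  (1,4): δ = 13.45°  ✓
  (1,5): δ = 99.93°  ·
  (2,3): δ = 108.12°  ·
  (2,4): δ = 69.41°  ✓
  (2,5): δ = 17.07°  ✓
  (3,4): δ = 141.29°  ·
  (3,5): δ = 54.81°  ✓
  (4,5): δ = 93.52°  ·
antipodal pairs: 7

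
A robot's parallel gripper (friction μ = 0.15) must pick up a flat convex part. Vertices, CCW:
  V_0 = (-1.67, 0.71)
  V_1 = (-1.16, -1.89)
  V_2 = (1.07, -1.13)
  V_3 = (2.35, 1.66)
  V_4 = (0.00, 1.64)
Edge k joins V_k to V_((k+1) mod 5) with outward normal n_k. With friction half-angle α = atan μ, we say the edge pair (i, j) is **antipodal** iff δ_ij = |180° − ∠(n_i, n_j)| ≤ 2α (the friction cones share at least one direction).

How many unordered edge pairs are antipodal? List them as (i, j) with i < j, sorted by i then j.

count = 1; pairs: (1,4)

α = atan 0.15 = 8.53°;  2α = 17.06°
n_0 = (-0.9813, -0.1925)
n_1 = (+0.3226, -0.9465)
n_2 = (+0.9089, -0.4170)
n_3 = (-0.0085, +1.0000)
n_4 = (-0.4865, +0.8737)
  (0,1): δ = 82.28°  ·
  (0,2): δ = 35.74°  ·
  (0,3): δ = 79.39°  ·
  (0,4): δ = 108.01°  ·
  (1,2): δ = 133.46°  ·
  (1,3): δ = 18.33°  ·
  (1,4): δ = 10.29°  ✓
  (2,3): δ = 64.87°  ·
  (2,4): δ = 36.24°  ·
  (3,4): δ = 151.37°  ·
antipodal pairs: 1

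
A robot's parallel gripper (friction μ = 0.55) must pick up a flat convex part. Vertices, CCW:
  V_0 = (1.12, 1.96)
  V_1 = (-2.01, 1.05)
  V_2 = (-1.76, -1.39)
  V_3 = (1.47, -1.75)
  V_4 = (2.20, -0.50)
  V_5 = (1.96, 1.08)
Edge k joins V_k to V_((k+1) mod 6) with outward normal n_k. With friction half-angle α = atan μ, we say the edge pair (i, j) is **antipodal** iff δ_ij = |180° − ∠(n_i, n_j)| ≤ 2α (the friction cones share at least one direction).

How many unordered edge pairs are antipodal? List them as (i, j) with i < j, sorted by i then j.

count = 6; pairs: (0,2), (0,3), (1,3), (1,4), (1,5), (2,5)

α = atan 0.55 = 28.81°;  2α = 57.62°
n_0 = (-0.2792, +0.9602)
n_1 = (-0.9948, -0.1019)
n_2 = (-0.1108, -0.9938)
n_3 = (+0.8635, -0.5043)
n_4 = (+0.9887, +0.1502)
n_5 = (+0.7234, +0.6905)
  (0,1): δ = 100.36°  ·
  (0,2): δ = 22.57°  ✓
  (0,3): δ = 43.50°  ✓
  (0,4): δ = 82.43°  ·
  (0,5): δ = 117.46°  ·
  (1,2): δ = 102.21°  ·
  (1,3): δ = 36.13°  ✓
  (1,4): δ = 2.79°  ✓
  (1,5): δ = 37.82°  ✓
  (2,3): δ = 113.93°  ·
  (2,4): δ = 75.00°  ·
  (2,5): δ = 39.97°  ✓
  (3,4): δ = 141.08°  ·
  (3,5): δ = 106.05°  ·
  (4,5): δ = 144.97°  ·
antipodal pairs: 6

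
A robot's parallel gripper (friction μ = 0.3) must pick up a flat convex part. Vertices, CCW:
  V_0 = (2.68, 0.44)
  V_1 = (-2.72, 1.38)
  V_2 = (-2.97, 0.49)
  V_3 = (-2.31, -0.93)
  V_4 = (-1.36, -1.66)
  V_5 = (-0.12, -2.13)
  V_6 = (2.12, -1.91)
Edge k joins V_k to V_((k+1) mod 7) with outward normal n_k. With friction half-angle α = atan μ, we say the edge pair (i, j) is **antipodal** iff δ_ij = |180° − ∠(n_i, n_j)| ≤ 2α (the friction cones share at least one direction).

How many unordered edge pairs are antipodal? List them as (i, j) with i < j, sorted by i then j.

α = atan 0.3 = 16.70°;  2α = 33.40°
n_0 = (+0.1715, +0.9852)
n_1 = (-0.9627, +0.2704)
n_2 = (-0.9068, -0.4215)
n_3 = (-0.6093, -0.7929)
n_4 = (-0.3544, -0.9351)
n_5 = (+0.0977, -0.9952)
n_6 = (+0.9728, -0.2318)
  (0,1): δ = 95.82°  ·
  (0,2): δ = 55.20°  ·
  (0,3): δ = 27.66°  ✓
  (0,4): δ = 10.88°  ✓
  (0,5): δ = 15.48°  ✓
  (0,6): δ = 86.47°  ·
  (1,2): δ = 139.38°  ·
  (1,3): δ = 111.85°  ·
  (1,4): δ = 95.07°  ·
  (1,5): δ = 68.70°  ·
  (1,6): δ = 2.29°  ✓
  (2,3): δ = 152.47°  ·
  (2,4): δ = 135.69°  ·
  (2,5): δ = 109.32°  ·
  (2,6): δ = 38.33°  ·
  (3,4): δ = 163.22°  ·
  (3,5): δ = 136.85°  ·
  (3,6): δ = 65.86°  ·
  (4,5): δ = 153.63°  ·
  (4,6): δ = 82.65°  ·
  (5,6): δ = 109.01°  ·
antipodal pairs: 4

count = 4; pairs: (0,3), (0,4), (0,5), (1,6)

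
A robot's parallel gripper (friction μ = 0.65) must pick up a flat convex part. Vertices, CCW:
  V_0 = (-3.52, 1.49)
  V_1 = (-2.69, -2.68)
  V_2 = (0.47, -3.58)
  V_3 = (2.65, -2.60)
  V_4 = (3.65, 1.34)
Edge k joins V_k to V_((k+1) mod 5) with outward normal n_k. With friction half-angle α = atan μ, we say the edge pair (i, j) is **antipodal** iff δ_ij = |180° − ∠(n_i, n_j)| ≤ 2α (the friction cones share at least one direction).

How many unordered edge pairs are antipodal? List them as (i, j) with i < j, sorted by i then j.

α = atan 0.65 = 33.02°;  2α = 66.05°
n_0 = (-0.9808, -0.1952)
n_1 = (-0.2739, -0.9618)
n_2 = (+0.4100, -0.9121)
n_3 = (+0.9693, -0.2460)
n_4 = (+0.0209, +0.9998)
  (0,1): δ = 117.15°  ·
  (0,2): δ = 77.05°  ·
  (0,3): δ = 25.50°  ✓
  (0,4): δ = 77.54°  ·
  (1,2): δ = 139.90°  ·
  (1,3): δ = 88.34°  ·
  (1,4): δ = 14.70°  ✓
  (2,3): δ = 128.45°  ·
  (2,4): δ = 25.40°  ✓
  (3,4): δ = 76.96°  ·
antipodal pairs: 3

count = 3; pairs: (0,3), (1,4), (2,4)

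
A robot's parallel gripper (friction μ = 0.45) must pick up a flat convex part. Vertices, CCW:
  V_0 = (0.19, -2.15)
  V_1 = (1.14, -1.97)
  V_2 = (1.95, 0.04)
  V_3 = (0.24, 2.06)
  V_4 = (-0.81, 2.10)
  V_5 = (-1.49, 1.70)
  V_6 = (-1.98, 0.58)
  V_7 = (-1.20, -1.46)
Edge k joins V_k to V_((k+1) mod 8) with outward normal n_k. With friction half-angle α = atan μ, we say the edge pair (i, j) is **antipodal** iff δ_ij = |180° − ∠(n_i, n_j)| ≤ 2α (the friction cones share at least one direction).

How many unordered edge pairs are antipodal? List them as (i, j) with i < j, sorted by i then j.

α = atan 0.45 = 24.23°;  2α = 48.46°
n_0 = (+0.1862, -0.9825)
n_1 = (+0.9275, -0.3738)
n_2 = (+0.7632, +0.6461)
n_3 = (+0.0381, +0.9993)
n_4 = (-0.5070, +0.8619)
n_5 = (-0.9162, +0.4008)
n_6 = (-0.9341, -0.3571)
n_7 = (-0.4446, -0.8957)
  (0,1): δ = 122.68°  ·
  (0,2): δ = 60.48°  ·
  (0,3): δ = 12.91°  ✓
  (0,4): δ = 19.74°  ✓
  (0,5): δ = 55.64°  ·
  (0,6): δ = 100.20°  ·
  (0,7): δ = 142.87°  ·
  (1,2): δ = 117.80°  ·
  (1,3): δ = 70.23°  ·
  (1,4): δ = 37.59°  ✓
  (1,5): δ = 1.68°  ✓
  (1,6): δ = 42.87°  ✓
  (1,7): δ = 85.55°  ·
  (2,3): δ = 132.43°  ·
  (2,4): δ = 99.78°  ·
  (2,5): δ = 63.88°  ·
  (2,6): δ = 19.32°  ✓
  (2,7): δ = 23.35°  ✓
  (3,4): δ = 147.35°  ·
  (3,5): δ = 111.45°  ·
  (3,6): δ = 66.89°  ·
  (3,7): δ = 24.22°  ✓
  (4,5): δ = 144.09°  ·
  (4,6): δ = 99.54°  ·
  (4,7): δ = 56.87°  ·
  (5,6): δ = 135.45°  ·
  (5,7): δ = 92.77°  ·
  (6,7): δ = 137.32°  ·
antipodal pairs: 8

count = 8; pairs: (0,3), (0,4), (1,4), (1,5), (1,6), (2,6), (2,7), (3,7)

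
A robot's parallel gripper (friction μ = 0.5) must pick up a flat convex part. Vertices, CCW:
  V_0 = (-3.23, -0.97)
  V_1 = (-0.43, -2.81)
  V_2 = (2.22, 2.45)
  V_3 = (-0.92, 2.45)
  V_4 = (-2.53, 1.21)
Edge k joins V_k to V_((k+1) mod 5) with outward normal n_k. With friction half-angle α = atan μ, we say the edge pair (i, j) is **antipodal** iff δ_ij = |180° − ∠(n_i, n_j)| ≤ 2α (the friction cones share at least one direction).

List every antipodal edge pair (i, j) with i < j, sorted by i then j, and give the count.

count = 3; pairs: (0,2), (1,3), (1,4)

α = atan 0.5 = 26.57°;  2α = 53.13°
n_0 = (-0.5492, -0.8357)
n_1 = (+0.8931, -0.4499)
n_2 = (+0.0000, +1.0000)
n_3 = (-0.6102, +0.7923)
n_4 = (-0.9521, +0.3057)
  (0,1): δ = 83.43°  ·
  (0,2): δ = 33.31°  ✓
  (0,3): δ = 70.91°  ·
  (0,4): δ = 105.51°  ·
  (1,2): δ = 63.26°  ·
  (1,3): δ = 25.66°  ✓
  (1,4): δ = 8.94°  ✓
  (2,3): δ = 142.40°  ·
  (2,4): δ = 107.80°  ·
  (3,4): δ = 145.40°  ·
antipodal pairs: 3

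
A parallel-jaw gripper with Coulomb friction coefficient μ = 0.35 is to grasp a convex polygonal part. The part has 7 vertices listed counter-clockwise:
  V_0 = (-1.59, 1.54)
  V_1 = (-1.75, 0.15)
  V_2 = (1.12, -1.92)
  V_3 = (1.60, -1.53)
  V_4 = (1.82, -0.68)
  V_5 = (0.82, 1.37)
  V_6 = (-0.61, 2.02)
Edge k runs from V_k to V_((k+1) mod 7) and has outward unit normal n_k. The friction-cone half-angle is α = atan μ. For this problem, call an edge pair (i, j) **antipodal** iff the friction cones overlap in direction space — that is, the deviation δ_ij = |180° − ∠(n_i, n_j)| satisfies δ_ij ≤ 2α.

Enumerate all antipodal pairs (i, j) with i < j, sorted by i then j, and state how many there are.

α = atan 0.35 = 19.29°;  2α = 38.58°
n_0 = (-0.9934, +0.1144)
n_1 = (-0.5850, -0.8111)
n_2 = (+0.6306, -0.7761)
n_3 = (+0.9681, -0.2506)
n_4 = (+0.8988, +0.4384)
n_5 = (+0.4138, +0.9104)
n_6 = (-0.4399, +0.8981)
  (0,1): δ = 119.23°  ·
  (0,2): δ = 44.34°  ·
  (0,3): δ = 7.94°  ✓
  (0,4): δ = 32.57°  ✓
  (0,5): δ = 72.12°  ·
  (0,6): δ = 122.66°  ·
  (1,2): δ = 105.10°  ·
  (1,3): δ = 68.71°  ·
  (1,4): δ = 28.20°  ✓
  (1,5): δ = 11.36°  ✓
  (1,6): δ = 61.90°  ·
  (2,3): δ = 143.60°  ·
  (2,4): δ = 103.09°  ·
  (2,5): δ = 63.54°  ·
  (2,6): δ = 13.00°  ✓
  (3,4): δ = 139.49°  ·
  (3,5): δ = 99.93°  ·
  (3,6): δ = 49.39°  ·
  (4,5): δ = 140.45°  ·
  (4,6): δ = 89.91°  ·
  (5,6): δ = 129.46°  ·
antipodal pairs: 5

count = 5; pairs: (0,3), (0,4), (1,4), (1,5), (2,6)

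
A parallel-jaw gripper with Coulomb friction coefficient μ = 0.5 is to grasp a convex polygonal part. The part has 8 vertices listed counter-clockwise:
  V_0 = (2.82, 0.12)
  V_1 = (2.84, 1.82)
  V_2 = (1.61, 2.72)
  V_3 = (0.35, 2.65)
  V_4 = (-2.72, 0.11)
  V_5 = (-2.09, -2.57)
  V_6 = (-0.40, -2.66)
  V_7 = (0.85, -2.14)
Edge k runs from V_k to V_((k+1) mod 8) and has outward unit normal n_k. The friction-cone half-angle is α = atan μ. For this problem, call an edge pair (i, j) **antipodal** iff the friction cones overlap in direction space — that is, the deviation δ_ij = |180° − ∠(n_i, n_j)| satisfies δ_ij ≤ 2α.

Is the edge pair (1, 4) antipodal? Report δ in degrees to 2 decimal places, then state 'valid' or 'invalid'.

α = atan 0.5 = 26.57°;  2α = 53.13°
edge 1: e_1 = (-1.23, +0.90);  n_1 = (+0.5905, +0.8070)
edge 4: e_4 = (+0.63, -2.68);  n_4 = (-0.9735, -0.2288)
∠(n_1, n_4) = 139.42°
δ = |180° − 139.42°| = 40.58°
40.58° ≤ 2α = 53.13°  →  valid

δ = 40.58°, valid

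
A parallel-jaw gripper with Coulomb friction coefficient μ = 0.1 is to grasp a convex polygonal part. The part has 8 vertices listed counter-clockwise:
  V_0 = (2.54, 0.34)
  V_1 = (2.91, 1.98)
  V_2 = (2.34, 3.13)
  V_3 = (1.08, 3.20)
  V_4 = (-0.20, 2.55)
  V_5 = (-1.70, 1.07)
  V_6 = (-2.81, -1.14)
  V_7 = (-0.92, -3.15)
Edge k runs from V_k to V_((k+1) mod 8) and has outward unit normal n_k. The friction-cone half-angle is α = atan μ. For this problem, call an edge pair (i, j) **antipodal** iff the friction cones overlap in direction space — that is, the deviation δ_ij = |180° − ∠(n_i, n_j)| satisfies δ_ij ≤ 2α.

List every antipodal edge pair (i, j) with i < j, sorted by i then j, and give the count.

count = 1; pairs: (4,7)

α = atan 0.1 = 5.71°;  2α = 11.42°
n_0 = (+0.9755, -0.2201)
n_1 = (+0.8960, +0.4441)
n_2 = (+0.0555, +0.9985)
n_3 = (-0.4528, +0.8916)
n_4 = (-0.7023, +0.7118)
n_5 = (-0.8936, +0.4488)
n_6 = (-0.7285, -0.6850)
n_7 = (+0.7102, -0.7040)
  (0,1): δ = 140.92°  ·
  (0,2): δ = 80.47°  ·
  (0,3): δ = 50.36°  ·
  (0,4): δ = 32.67°  ·
  (0,5): δ = 13.96°  ·
  (0,6): δ = 55.95°  ·
  (0,7): δ = 147.96°  ·
  (1,2): δ = 119.55°  ·
  (1,3): δ = 89.44°  ·
  (1,4): δ = 71.75°  ·
  (1,5): δ = 53.03°  ·
  (1,6): δ = 16.87°  ·
  (1,7): δ = 108.88°  ·
  (2,3): δ = 149.90°  ·
  (2,4): δ = 132.20°  ·
  (2,5): δ = 113.49°  ·
  (2,6): δ = 43.58°  ·
  (2,7): δ = 48.43°  ·
  (3,4): δ = 162.31°  ·
  (3,5): δ = 143.59°  ·
  (3,6): δ = 73.68°  ·
  (3,7): δ = 18.33°  ·
  (4,5): δ = 161.28°  ·
  (4,6): δ = 91.38°  ·
  (4,7): δ = 0.63°  ✓
  (5,6): δ = 110.09°  ·
  (5,7): δ = 18.08°  ·
  (6,7): δ = 87.99°  ·
antipodal pairs: 1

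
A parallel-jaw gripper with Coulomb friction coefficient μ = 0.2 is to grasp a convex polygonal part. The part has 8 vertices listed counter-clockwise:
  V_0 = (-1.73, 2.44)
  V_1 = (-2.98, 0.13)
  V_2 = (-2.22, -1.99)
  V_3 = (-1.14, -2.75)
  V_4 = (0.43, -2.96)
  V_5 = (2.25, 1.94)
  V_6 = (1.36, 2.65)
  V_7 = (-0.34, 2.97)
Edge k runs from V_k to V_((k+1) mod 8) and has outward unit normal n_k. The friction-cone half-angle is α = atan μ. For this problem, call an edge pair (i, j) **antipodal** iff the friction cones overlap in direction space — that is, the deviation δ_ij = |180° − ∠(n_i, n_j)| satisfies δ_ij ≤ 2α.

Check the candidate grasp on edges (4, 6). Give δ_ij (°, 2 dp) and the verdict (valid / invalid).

δ = 80.28°, invalid

α = atan 0.2 = 11.31°;  2α = 22.62°
edge 4: e_4 = (+1.82, +4.90);  n_4 = (+0.9374, -0.3482)
edge 6: e_6 = (-1.70, +0.32);  n_6 = (+0.1850, +0.9827)
∠(n_4, n_6) = 99.72°
δ = |180° − 99.72°| = 80.28°
80.28° > 2α = 22.62°  →  invalid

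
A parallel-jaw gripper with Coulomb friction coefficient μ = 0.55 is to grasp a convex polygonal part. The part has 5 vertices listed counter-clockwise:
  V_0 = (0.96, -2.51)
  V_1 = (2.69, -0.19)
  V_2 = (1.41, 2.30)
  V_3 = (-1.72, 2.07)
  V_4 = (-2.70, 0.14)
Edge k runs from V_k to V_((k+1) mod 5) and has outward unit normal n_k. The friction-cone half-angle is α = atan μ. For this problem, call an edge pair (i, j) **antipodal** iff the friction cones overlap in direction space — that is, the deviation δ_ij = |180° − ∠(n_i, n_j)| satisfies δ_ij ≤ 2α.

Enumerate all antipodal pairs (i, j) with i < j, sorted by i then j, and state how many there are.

α = atan 0.55 = 28.81°;  2α = 57.62°
n_0 = (+0.8017, -0.5978)
n_1 = (+0.8894, +0.4572)
n_2 = (-0.0733, +0.9973)
n_3 = (-0.8916, +0.4527)
n_4 = (-0.5865, -0.8100)
  (0,1): δ = 116.08°  ·
  (0,2): δ = 49.09°  ✓
  (0,3): δ = 9.79°  ✓
  (0,4): δ = 90.81°  ·
  (1,2): δ = 113.00°  ·
  (1,3): δ = 54.13°  ✓
  (1,4): δ = 26.89°  ✓
  (2,3): δ = 121.12°  ·
  (2,4): δ = 40.11°  ✓
  (3,4): δ = 98.99°  ·
antipodal pairs: 5

count = 5; pairs: (0,2), (0,3), (1,3), (1,4), (2,4)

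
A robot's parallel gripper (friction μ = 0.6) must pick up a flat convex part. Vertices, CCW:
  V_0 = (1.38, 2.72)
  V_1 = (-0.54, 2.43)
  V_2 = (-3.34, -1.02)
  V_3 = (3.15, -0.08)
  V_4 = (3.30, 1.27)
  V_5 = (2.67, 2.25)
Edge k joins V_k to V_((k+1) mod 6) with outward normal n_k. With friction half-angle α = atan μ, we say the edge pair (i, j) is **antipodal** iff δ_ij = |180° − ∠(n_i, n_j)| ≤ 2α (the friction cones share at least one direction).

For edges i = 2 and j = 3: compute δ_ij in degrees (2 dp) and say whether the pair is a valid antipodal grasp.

δ = 104.58°, invalid

α = atan 0.6 = 30.96°;  2α = 61.93°
edge 2: e_2 = (+6.49, +0.94);  n_2 = (+0.1433, -0.9897)
edge 3: e_3 = (+0.15, +1.35);  n_3 = (+0.9939, -0.1104)
∠(n_2, n_3) = 75.42°
δ = |180° − 75.42°| = 104.58°
104.58° > 2α = 61.93°  →  invalid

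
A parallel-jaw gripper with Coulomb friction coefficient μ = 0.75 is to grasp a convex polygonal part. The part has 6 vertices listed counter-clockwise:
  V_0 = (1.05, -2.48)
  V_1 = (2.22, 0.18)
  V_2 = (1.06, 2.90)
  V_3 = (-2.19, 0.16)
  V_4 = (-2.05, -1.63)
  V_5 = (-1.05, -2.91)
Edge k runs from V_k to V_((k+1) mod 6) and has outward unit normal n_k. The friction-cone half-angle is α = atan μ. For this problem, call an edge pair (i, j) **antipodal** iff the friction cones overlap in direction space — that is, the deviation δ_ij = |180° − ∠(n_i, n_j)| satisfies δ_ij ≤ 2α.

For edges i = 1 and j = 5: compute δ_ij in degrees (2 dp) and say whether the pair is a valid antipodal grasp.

δ = 78.48°, invalid

α = atan 0.75 = 36.87°;  2α = 73.74°
edge 1: e_1 = (-1.16, +2.72);  n_1 = (+0.9198, +0.3923)
edge 5: e_5 = (+2.10, +0.43);  n_5 = (+0.2006, -0.9797)
∠(n_1, n_5) = 101.52°
δ = |180° − 101.52°| = 78.48°
78.48° > 2α = 73.74°  →  invalid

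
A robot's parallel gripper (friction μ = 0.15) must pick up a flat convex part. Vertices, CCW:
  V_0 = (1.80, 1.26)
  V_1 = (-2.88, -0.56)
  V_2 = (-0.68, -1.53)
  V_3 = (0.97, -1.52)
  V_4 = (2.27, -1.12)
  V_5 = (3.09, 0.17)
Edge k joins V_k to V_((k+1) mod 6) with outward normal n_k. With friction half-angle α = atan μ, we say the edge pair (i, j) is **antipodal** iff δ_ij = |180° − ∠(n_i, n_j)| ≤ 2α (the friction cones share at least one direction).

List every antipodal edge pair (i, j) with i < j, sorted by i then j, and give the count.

count = 2; pairs: (0,3), (1,5)

α = atan 0.15 = 8.53°;  2α = 17.06°
n_0 = (-0.3624, +0.9320)
n_1 = (-0.4034, -0.9150)
n_2 = (+0.0061, -1.0000)
n_3 = (+0.2941, -0.9558)
n_4 = (+0.8439, -0.5365)
n_5 = (+0.6454, +0.7638)
  (0,1): δ = 45.04°  ·
  (0,2): δ = 20.90°  ·
  (0,3): δ = 4.15°  ✓
  (0,4): δ = 36.31°  ·
  (0,5): δ = 118.55°  ·
  (1,2): δ = 155.86°  ·
  (1,3): δ = 139.10°  ·
  (1,4): δ = 98.65°  ·
  (1,5): δ = 16.40°  ✓
  (2,3): δ = 163.24°  ·
  (2,4): δ = 122.79°  ·
  (2,5): δ = 40.54°  ·
  (3,4): δ = 139.55°  ·
  (3,5): δ = 57.30°  ·
  (4,5): δ = 97.75°  ·
antipodal pairs: 2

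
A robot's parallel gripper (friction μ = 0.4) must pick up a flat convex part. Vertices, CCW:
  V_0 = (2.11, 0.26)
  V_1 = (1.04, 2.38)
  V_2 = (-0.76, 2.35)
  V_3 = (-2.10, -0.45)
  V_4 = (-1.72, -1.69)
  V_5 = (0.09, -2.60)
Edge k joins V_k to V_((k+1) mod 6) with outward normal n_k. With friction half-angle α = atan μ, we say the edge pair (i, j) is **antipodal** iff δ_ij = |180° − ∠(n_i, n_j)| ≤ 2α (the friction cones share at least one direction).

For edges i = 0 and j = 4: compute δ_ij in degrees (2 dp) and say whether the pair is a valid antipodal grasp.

α = atan 0.4 = 21.80°;  2α = 43.60°
edge 0: e_0 = (-1.07, +2.12);  n_0 = (+0.8927, +0.4506)
edge 4: e_4 = (+1.81, -0.91);  n_4 = (-0.4492, -0.8934)
∠(n_0, n_4) = 143.47°
δ = |180° − 143.47°| = 36.53°
36.53° ≤ 2α = 43.60°  →  valid

δ = 36.53°, valid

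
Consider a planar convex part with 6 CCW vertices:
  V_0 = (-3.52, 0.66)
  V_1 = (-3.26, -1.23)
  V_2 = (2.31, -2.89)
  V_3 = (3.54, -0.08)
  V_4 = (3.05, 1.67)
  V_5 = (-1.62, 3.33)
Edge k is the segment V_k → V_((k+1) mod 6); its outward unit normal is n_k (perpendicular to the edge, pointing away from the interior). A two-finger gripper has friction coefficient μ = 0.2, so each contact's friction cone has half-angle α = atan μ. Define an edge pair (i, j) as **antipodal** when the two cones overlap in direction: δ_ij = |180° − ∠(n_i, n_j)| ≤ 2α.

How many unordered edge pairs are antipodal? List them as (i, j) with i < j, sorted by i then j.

α = atan 0.2 = 11.31°;  2α = 22.62°
n_0 = (-0.9907, -0.1363)
n_1 = (-0.2856, -0.9583)
n_2 = (+0.9161, -0.4010)
n_3 = (+0.9630, +0.2696)
n_4 = (+0.3349, +0.9422)
n_5 = (-0.8148, +0.5798)
  (0,1): δ = 114.43°  ·
  (0,2): δ = 31.47°  ·
  (0,3): δ = 7.81°  ✓
  (0,4): δ = 62.60°  ·
  (0,5): δ = 136.73°  ·
  (1,2): δ = 97.04°  ·
  (1,3): δ = 57.76°  ·
  (1,4): δ = 2.97°  ✓
  (1,5): δ = 71.16°  ·
  (2,3): δ = 140.72°  ·
  (2,4): δ = 85.93°  ·
  (2,5): δ = 11.80°  ✓
  (3,4): δ = 125.21°  ·
  (3,5): δ = 51.08°  ·
  (4,5): δ = 105.87°  ·
antipodal pairs: 3

count = 3; pairs: (0,3), (1,4), (2,5)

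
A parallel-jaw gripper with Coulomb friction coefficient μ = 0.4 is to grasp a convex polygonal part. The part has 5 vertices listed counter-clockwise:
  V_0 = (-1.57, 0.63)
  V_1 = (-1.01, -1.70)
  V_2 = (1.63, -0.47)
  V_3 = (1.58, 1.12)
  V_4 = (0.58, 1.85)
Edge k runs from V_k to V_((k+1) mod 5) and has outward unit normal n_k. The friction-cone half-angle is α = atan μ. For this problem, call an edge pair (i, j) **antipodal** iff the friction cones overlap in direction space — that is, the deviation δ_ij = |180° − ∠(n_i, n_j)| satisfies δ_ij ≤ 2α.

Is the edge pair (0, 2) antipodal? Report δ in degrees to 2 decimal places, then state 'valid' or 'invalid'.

δ = 11.71°, valid

α = atan 0.4 = 21.80°;  2α = 43.60°
edge 0: e_0 = (+0.56, -2.33);  n_0 = (-0.9723, -0.2337)
edge 2: e_2 = (-0.05, +1.59);  n_2 = (+0.9995, +0.0314)
∠(n_0, n_2) = 168.29°
δ = |180° − 168.29°| = 11.71°
11.71° ≤ 2α = 43.60°  →  valid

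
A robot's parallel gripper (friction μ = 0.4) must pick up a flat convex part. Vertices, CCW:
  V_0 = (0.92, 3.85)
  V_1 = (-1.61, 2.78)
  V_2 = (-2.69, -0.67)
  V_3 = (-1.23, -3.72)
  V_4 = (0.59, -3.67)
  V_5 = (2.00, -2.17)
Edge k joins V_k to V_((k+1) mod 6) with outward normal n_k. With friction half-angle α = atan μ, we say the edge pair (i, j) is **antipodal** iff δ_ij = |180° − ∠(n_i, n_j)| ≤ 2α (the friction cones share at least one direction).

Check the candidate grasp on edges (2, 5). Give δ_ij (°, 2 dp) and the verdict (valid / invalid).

α = atan 0.4 = 21.80°;  2α = 43.60°
edge 2: e_2 = (+1.46, -3.05);  n_2 = (-0.9020, -0.4318)
edge 5: e_5 = (-1.08, +6.02);  n_5 = (+0.9843, +0.1766)
∠(n_2, n_5) = 164.59°
δ = |180° − 164.59°| = 15.41°
15.41° ≤ 2α = 43.60°  →  valid

δ = 15.41°, valid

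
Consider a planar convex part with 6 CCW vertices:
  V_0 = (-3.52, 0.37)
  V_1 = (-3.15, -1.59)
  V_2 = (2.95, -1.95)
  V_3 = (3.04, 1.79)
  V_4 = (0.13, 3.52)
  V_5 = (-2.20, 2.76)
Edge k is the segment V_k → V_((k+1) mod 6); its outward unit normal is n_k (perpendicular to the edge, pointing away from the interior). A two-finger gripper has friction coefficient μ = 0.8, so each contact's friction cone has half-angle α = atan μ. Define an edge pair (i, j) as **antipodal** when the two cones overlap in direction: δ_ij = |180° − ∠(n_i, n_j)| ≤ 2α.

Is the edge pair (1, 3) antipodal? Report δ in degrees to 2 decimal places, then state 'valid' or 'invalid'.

δ = 27.35°, valid

α = atan 0.8 = 38.66°;  2α = 77.32°
edge 1: e_1 = (+6.10, -0.36);  n_1 = (-0.0589, -0.9983)
edge 3: e_3 = (-2.91, +1.73);  n_3 = (+0.5110, +0.8596)
∠(n_1, n_3) = 152.65°
δ = |180° − 152.65°| = 27.35°
27.35° ≤ 2α = 77.32°  →  valid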